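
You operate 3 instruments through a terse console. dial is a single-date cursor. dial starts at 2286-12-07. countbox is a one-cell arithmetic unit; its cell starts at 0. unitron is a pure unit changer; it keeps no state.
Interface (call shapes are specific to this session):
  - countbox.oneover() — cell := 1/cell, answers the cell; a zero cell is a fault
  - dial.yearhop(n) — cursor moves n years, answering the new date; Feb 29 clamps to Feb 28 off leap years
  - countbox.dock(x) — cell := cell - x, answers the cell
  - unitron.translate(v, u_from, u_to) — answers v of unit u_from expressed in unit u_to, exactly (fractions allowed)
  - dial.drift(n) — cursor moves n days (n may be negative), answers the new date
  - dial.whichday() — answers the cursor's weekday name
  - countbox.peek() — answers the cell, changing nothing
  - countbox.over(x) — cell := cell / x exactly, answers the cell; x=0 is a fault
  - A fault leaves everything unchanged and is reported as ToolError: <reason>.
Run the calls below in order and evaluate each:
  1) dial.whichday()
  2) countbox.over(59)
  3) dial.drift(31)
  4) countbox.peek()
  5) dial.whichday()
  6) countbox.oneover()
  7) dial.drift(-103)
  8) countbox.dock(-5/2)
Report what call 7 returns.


I call whichday(), yielding Tuesday.
Then over(59), and observe 0.
I call drift(31), and get 2287-01-07.
I run peek, → 0.
Now I run whichday, which returns Friday.
Then oneover(), which returns ToolError: reciprocal of zero.
I run drift(-103), — result: 2286-09-26.
I use dock(-5/2), — result: 5/2.

Answer: 2286-09-26


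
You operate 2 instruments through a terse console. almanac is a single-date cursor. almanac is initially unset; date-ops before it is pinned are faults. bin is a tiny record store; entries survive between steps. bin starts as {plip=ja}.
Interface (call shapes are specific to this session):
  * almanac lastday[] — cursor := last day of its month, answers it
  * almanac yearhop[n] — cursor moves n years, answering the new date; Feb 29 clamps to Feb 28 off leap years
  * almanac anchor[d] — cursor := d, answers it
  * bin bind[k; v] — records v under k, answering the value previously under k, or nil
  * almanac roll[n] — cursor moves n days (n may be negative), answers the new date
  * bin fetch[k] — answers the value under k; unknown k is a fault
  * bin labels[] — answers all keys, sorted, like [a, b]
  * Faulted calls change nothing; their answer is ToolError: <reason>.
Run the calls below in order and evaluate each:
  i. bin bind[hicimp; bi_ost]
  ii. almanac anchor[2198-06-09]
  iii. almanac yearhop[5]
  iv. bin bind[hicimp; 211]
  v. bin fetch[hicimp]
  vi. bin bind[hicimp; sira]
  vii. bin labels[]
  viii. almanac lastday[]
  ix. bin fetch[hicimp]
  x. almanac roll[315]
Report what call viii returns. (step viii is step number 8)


Answer: 2203-06-30

Derivation:
>> bin bind(k: hicimp, v: bi_ost)
<< nil
>> almanac anchor(d: 2198-06-09)
<< 2198-06-09
>> almanac yearhop(n: 5)
<< 2203-06-09
>> bin bind(k: hicimp, v: 211)
<< bi_ost
>> bin fetch(k: hicimp)
<< 211
>> bin bind(k: hicimp, v: sira)
<< 211
>> bin labels()
<< [hicimp, plip]
>> almanac lastday()
<< 2203-06-30
>> bin fetch(k: hicimp)
<< sira
>> almanac roll(n: 315)
<< 2204-05-10


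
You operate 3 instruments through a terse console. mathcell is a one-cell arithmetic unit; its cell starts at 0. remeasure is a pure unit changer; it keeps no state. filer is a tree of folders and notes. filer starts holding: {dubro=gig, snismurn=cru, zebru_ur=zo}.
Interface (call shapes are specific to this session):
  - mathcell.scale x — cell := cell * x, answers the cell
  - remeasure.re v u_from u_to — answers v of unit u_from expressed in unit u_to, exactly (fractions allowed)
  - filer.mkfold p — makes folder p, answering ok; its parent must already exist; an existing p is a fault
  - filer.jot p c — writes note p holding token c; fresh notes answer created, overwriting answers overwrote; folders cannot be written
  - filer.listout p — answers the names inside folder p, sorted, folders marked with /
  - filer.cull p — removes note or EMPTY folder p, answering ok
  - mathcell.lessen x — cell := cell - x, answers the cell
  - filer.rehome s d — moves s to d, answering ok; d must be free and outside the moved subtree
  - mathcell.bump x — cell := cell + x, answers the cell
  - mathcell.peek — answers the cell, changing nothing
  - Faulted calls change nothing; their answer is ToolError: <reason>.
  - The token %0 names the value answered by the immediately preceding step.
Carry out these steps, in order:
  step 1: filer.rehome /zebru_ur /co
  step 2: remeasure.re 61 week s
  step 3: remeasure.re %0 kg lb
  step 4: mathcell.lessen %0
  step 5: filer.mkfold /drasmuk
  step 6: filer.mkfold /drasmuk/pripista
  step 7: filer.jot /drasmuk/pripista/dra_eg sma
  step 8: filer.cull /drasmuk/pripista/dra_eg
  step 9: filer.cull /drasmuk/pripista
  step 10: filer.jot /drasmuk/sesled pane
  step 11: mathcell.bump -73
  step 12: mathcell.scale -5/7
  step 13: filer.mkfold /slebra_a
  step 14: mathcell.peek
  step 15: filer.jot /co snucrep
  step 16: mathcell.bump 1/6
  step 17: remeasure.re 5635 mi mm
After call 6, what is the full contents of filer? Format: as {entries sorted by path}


Answer: {co=zo, drasmuk/, drasmuk/pripista/, dubro=gig, snismurn=cru}

Derivation:
I use filer.rehome passing s: /zebru_ur, d: /co, yielding ok.
Next I call remeasure.re passing v: 61, u_from: week, u_to: s, — result: 36892800.
Then remeasure.re passing v: %0, u_from: kg, u_to: lb, and get 527040000000000/6479891.
I use mathcell.lessen passing x: %0, and observe -527040000000000/6479891.
Calling filer.mkfold passing p: /drasmuk, and observe ok.
I call filer.mkfold passing p: /drasmuk/pripista, yielding ok.
Calling filer.jot passing p: /drasmuk/pripista/dra_eg, c: sma, and see created.
Now I run filer.cull passing p: /drasmuk/pripista/dra_eg, and observe ok.
Then filer.cull passing p: /drasmuk/pripista, — result: ok.
Now I run filer.jot passing p: /drasmuk/sesled, c: pane, giving created.
I call mathcell.bump passing x: -73, which returns -527040473032043/6479891.
Using mathcell.scale passing x: -5/7, and get 2635202365160215/45359237.
I run filer.mkfold passing p: /slebra_a, and observe ok.
I run mathcell.peek(): 2635202365160215/45359237.
I run filer.jot passing p: /co, c: snucrep, → overwrote.
I call mathcell.bump passing x: 1/6, → 15811214236320527/272155422.
Invoking remeasure.re passing v: 5635, u_from: mi, u_to: mm, and get 9068653440.


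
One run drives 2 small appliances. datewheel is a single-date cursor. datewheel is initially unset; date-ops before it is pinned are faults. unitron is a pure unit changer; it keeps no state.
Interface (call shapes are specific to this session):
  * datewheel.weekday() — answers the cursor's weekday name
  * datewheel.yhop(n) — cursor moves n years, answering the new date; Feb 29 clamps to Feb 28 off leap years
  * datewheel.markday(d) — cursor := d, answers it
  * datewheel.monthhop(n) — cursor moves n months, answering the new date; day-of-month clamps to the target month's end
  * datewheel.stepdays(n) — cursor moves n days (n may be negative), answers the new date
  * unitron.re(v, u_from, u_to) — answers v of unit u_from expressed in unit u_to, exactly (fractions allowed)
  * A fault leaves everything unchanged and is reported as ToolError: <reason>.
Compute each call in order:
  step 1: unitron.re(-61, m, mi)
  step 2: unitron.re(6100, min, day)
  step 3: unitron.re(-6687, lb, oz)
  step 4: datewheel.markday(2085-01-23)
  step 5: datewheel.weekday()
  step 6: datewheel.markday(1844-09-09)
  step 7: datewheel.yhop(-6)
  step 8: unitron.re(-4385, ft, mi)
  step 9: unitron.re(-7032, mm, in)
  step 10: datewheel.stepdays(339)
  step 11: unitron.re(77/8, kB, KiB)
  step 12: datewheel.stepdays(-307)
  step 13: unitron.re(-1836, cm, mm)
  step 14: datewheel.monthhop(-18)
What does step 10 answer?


-- re(v: -61, u_from: m, u_to: mi) : -7625/201168
-- re(v: 6100, u_from: min, u_to: day) : 305/72
-- re(v: -6687, u_from: lb, u_to: oz) : -106992
-- markday(d: 2085-01-23) : 2085-01-23
-- weekday() : Tuesday
-- markday(d: 1844-09-09) : 1844-09-09
-- yhop(n: -6) : 1838-09-09
-- re(v: -4385, u_from: ft, u_to: mi) : -877/1056
-- re(v: -7032, u_from: mm, u_to: in) : -35160/127
-- stepdays(n: 339) : 1839-08-14
-- re(v: 77/8, u_from: kB, u_to: KiB) : 9625/1024
-- stepdays(n: -307) : 1838-10-11
-- re(v: -1836, u_from: cm, u_to: mm) : -18360
-- monthhop(n: -18) : 1837-04-11

Answer: 1839-08-14


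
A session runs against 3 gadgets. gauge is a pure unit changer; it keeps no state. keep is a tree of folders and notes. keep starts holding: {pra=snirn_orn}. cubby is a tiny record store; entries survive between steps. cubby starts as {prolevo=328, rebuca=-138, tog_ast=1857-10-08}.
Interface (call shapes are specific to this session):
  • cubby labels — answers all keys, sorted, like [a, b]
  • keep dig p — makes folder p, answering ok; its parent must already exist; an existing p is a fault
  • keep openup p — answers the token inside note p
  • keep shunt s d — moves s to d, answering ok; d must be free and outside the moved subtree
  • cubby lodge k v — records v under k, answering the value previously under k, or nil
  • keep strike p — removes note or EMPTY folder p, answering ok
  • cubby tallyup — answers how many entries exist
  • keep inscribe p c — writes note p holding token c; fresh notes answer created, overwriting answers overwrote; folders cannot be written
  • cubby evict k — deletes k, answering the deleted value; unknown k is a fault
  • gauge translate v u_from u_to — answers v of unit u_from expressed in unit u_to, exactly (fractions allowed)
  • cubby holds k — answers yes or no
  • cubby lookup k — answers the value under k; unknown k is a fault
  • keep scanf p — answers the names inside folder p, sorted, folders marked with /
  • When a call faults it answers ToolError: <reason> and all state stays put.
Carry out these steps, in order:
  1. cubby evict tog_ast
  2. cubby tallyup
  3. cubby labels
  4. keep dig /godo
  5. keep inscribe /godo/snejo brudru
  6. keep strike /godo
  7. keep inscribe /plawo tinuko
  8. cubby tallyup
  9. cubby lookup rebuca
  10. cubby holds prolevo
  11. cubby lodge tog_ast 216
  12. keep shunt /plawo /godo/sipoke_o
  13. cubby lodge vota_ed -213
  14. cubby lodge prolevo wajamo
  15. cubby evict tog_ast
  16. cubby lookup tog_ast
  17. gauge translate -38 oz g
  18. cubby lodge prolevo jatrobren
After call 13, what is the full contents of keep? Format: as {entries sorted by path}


Answer: {godo/, godo/sipoke_o=tinuko, godo/snejo=brudru, pra=snirn_orn}

Derivation:
I try cubby evict(k='tog_ast'), giving 1857-10-08.
I run cubby tallyup(), giving 2.
I invoke cubby labels(), which returns [prolevo, rebuca].
Using keep dig(p='/godo'), yielding ok.
Next I call keep inscribe(p='/godo/snejo', c='brudru'), which returns created.
Then keep strike(p='/godo'), yielding ToolError: not empty.
Calling keep inscribe(p='/plawo', c='tinuko'), → created.
I try cubby tallyup(), and get 2.
I try cubby lookup(k='rebuca'), giving -138.
I try cubby holds(k='prolevo'): yes.
Using cubby lodge(k='tog_ast', v='216'), which returns nil.
Then keep shunt(s='/plawo', d='/godo/sipoke_o'), and observe ok.
Next I call cubby lodge(k='vota_ed', v='-213'), giving nil.
I invoke cubby lodge(k='prolevo', v='wajamo'), and get 328.
I use cubby evict(k='tog_ast'), — result: 216.
I use cubby lookup(k='tog_ast'), which returns ToolError: no such key tog_ast.
I try gauge translate(v='-38', u_from='oz', u_to='g'), and see -861825503/800000.
I invoke cubby lodge(k='prolevo', v='jatrobren'), → wajamo.


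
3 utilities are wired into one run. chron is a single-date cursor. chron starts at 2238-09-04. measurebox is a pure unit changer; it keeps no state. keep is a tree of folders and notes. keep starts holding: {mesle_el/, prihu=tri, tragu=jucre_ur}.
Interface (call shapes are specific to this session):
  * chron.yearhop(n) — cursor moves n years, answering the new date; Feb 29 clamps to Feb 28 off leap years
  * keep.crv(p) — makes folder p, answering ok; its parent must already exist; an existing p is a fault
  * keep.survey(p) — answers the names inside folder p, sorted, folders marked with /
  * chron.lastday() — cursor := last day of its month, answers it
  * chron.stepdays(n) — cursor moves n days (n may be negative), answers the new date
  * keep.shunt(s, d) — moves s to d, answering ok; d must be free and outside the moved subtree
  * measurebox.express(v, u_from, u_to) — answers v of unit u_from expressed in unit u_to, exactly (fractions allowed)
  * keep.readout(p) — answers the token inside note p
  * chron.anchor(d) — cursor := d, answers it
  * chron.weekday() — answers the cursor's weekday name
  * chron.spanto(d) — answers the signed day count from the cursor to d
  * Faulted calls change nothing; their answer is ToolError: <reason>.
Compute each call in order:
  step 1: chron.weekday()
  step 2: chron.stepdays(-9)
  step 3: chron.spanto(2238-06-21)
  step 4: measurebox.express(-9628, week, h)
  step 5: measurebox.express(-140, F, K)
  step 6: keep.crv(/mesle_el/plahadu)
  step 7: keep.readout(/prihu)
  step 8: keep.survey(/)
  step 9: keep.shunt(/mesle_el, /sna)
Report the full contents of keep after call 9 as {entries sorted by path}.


Then chron.weekday, → Tuesday.
I try chron.stepdays(n→-9), and observe 2238-08-26.
I run chron.spanto(d→2238-06-21), and observe -66.
I use measurebox.express(v→-9628, u_from→week, u_to→h), and observe -1617504.
I run measurebox.express(v→-140, u_from→F, u_to→K), and see 31967/180.
I try keep.crv(p→/mesle_el/plahadu), which returns ok.
I invoke keep.readout(p→/prihu), yielding tri.
I try keep.survey(p→/): [mesle_el/, prihu, tragu].
Now I run keep.shunt(s→/mesle_el, d→/sna), which returns ok.

Answer: {prihu=tri, sna/, sna/plahadu/, tragu=jucre_ur}


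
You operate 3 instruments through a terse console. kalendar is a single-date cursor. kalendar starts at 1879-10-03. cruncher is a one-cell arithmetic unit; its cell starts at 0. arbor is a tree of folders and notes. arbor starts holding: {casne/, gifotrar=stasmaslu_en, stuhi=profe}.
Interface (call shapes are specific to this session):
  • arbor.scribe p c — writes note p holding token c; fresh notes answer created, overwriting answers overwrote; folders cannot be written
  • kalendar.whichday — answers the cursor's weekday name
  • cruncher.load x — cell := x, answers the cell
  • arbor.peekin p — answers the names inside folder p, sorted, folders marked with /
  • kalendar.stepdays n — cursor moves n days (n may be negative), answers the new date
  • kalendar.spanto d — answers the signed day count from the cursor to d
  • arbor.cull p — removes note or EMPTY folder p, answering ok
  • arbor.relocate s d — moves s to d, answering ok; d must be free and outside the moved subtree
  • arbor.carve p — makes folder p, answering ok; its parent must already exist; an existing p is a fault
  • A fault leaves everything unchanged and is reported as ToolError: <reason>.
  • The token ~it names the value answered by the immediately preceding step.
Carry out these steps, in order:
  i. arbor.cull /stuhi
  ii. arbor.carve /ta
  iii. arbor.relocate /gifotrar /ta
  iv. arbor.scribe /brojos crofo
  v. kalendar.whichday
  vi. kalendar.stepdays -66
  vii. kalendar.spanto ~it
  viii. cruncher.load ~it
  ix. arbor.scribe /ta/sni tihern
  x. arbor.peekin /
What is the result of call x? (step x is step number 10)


~$ arbor.cull /stuhi
= ok
~$ arbor.carve /ta
= ok
~$ arbor.relocate /gifotrar /ta
= ToolError: exists
~$ arbor.scribe /brojos crofo
= created
~$ kalendar.whichday
= Friday
~$ kalendar.stepdays -66
= 1879-07-29
~$ kalendar.spanto ~it
= 0
~$ cruncher.load ~it
= 0
~$ arbor.scribe /ta/sni tihern
= created
~$ arbor.peekin /
= [brojos, casne/, gifotrar, ta/]

Answer: [brojos, casne/, gifotrar, ta/]


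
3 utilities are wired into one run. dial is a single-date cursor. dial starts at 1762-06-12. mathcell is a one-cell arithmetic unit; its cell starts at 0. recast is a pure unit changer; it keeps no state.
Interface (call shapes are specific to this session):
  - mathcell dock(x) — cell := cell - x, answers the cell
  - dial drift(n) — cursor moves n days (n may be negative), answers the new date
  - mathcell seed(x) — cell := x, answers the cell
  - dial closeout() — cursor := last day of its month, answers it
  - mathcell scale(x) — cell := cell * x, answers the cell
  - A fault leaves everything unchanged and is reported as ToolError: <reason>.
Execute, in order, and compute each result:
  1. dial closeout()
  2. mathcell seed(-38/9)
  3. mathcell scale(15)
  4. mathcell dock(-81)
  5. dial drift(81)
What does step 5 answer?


~$ dial closeout
:: 1762-06-30
~$ mathcell seed x→-38/9
:: -38/9
~$ mathcell scale x→15
:: -190/3
~$ mathcell dock x→-81
:: 53/3
~$ dial drift n→81
:: 1762-09-19

Answer: 1762-09-19


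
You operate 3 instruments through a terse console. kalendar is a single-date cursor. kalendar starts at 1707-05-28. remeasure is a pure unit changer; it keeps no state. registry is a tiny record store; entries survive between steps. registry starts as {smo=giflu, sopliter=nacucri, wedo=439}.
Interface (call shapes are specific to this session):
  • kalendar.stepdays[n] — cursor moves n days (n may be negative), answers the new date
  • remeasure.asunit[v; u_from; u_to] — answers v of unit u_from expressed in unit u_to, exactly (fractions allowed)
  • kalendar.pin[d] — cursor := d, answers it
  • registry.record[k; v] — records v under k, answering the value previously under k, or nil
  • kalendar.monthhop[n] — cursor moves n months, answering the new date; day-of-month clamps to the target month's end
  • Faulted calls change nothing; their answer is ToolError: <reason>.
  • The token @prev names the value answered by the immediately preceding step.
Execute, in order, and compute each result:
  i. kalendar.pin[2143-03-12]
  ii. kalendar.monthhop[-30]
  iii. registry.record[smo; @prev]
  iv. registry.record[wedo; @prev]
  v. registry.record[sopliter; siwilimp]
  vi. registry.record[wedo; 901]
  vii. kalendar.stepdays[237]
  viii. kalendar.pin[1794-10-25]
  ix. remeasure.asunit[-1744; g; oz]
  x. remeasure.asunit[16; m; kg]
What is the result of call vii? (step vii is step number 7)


==> kalendar.pin(d='2143-03-12')
<== 2143-03-12
==> kalendar.monthhop(n='-30')
<== 2140-09-12
==> registry.record(k='smo', v='@prev')
<== giflu
==> registry.record(k='wedo', v='@prev')
<== 439
==> registry.record(k='sopliter', v='siwilimp')
<== nacucri
==> registry.record(k='wedo', v='901')
<== giflu
==> kalendar.stepdays(n='237')
<== 2141-05-07
==> kalendar.pin(d='1794-10-25')
<== 1794-10-25
==> remeasure.asunit(v='-1744', u_from='g', u_to='oz')
<== -2790400000/45359237
==> remeasure.asunit(v='16', u_from='m', u_to='kg')
<== ToolError: incompatible units

Answer: 2141-05-07


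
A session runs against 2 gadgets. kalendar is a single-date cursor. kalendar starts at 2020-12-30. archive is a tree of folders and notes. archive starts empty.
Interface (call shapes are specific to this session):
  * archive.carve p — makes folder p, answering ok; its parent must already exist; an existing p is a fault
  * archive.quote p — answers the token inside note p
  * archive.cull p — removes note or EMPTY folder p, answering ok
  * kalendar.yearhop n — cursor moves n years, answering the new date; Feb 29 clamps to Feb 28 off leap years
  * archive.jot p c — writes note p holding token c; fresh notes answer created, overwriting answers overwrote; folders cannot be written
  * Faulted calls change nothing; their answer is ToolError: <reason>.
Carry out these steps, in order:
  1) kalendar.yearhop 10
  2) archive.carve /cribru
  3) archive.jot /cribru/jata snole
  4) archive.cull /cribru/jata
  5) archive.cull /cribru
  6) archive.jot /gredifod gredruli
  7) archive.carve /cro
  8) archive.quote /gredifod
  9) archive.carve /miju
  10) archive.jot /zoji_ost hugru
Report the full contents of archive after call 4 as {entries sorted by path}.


[in] yearhop 10
= 2030-12-30
[in] carve /cribru
= ok
[in] jot /cribru/jata snole
= created
[in] cull /cribru/jata
= ok
[in] cull /cribru
= ok
[in] jot /gredifod gredruli
= created
[in] carve /cro
= ok
[in] quote /gredifod
= gredruli
[in] carve /miju
= ok
[in] jot /zoji_ost hugru
= created

Answer: {cribru/}


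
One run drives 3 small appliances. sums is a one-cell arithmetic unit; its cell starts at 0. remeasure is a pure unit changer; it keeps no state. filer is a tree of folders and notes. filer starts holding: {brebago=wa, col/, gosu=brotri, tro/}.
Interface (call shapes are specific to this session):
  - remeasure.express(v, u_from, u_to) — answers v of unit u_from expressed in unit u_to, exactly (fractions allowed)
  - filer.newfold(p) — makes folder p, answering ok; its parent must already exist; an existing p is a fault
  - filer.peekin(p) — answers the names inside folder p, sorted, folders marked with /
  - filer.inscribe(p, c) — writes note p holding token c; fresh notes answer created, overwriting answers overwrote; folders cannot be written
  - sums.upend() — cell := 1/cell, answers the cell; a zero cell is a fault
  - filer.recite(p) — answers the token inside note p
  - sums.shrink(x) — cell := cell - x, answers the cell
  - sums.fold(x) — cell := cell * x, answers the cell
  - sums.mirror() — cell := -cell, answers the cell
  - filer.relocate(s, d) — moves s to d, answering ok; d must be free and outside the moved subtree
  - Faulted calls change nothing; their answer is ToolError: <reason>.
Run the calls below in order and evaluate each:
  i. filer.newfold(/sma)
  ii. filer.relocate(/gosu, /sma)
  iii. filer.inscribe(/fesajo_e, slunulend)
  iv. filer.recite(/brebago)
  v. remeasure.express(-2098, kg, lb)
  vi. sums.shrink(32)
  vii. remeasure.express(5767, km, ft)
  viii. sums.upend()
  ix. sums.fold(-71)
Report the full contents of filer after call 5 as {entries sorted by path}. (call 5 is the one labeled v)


Answer: {brebago=wa, col/, fesajo_e=slunulend, gosu=brotri, sma/, tro/}

Derivation:
==> filer.newfold(p=/sma)
<== ok
==> filer.relocate(s=/gosu, d=/sma)
<== ToolError: exists
==> filer.inscribe(p=/fesajo_e, c=slunulend)
<== created
==> filer.recite(p=/brebago)
<== wa
==> remeasure.express(v=-2098, u_from=kg, u_to=lb)
<== -209800000000/45359237
==> sums.shrink(x=32)
<== -32
==> remeasure.express(v=5767, u_from=km, u_to=ft)
<== 7208750000/381
==> sums.upend()
<== -1/32
==> sums.fold(x=-71)
<== 71/32


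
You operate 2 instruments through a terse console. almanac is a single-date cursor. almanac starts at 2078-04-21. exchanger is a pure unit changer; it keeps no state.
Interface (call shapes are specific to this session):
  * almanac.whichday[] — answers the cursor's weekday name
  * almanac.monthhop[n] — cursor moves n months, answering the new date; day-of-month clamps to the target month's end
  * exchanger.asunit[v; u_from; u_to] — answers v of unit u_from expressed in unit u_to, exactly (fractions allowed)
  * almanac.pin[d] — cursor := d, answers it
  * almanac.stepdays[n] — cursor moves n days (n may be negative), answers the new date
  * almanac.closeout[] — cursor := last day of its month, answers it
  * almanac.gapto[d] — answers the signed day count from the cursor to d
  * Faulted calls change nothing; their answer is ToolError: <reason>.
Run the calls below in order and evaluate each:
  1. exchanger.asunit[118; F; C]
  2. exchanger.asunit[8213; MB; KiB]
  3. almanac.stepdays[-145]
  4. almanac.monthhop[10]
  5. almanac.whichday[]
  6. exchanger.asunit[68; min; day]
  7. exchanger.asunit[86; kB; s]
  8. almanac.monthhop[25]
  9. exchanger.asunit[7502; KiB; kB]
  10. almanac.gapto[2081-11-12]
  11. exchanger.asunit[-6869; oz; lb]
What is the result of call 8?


Answer: 2080-10-27

Derivation:
==> asunit(118, F, C)
<== 430/9
==> asunit(8213, MB, KiB)
<== 128328125/16
==> stepdays(-145)
<== 2077-11-27
==> monthhop(10)
<== 2078-09-27
==> whichday()
<== Tuesday
==> asunit(68, min, day)
<== 17/360
==> asunit(86, kB, s)
<== ToolError: incompatible units
==> monthhop(25)
<== 2080-10-27
==> asunit(7502, KiB, kB)
<== 960256/125
==> gapto(2081-11-12)
<== 381
==> asunit(-6869, oz, lb)
<== -6869/16


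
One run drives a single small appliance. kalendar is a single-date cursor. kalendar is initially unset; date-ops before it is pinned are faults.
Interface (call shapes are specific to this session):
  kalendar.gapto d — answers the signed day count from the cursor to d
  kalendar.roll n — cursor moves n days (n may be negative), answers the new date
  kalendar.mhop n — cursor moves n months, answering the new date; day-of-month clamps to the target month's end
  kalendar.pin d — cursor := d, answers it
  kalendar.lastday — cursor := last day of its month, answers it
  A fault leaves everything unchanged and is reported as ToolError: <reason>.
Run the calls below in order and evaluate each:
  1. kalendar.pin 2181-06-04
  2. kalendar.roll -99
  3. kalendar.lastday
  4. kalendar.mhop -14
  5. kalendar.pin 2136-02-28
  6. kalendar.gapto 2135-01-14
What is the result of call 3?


Answer: 2181-02-28

Derivation:
I call kalendar.pin on 2181-06-04: 2181-06-04.
Invoking kalendar.roll on -99, and observe 2181-02-25.
I call kalendar.lastday(), and get 2181-02-28.
Next I call kalendar.mhop on -14: 2179-12-28.
I try kalendar.pin on 2136-02-28, → 2136-02-28.
I run kalendar.gapto on 2135-01-14, yielding -410.


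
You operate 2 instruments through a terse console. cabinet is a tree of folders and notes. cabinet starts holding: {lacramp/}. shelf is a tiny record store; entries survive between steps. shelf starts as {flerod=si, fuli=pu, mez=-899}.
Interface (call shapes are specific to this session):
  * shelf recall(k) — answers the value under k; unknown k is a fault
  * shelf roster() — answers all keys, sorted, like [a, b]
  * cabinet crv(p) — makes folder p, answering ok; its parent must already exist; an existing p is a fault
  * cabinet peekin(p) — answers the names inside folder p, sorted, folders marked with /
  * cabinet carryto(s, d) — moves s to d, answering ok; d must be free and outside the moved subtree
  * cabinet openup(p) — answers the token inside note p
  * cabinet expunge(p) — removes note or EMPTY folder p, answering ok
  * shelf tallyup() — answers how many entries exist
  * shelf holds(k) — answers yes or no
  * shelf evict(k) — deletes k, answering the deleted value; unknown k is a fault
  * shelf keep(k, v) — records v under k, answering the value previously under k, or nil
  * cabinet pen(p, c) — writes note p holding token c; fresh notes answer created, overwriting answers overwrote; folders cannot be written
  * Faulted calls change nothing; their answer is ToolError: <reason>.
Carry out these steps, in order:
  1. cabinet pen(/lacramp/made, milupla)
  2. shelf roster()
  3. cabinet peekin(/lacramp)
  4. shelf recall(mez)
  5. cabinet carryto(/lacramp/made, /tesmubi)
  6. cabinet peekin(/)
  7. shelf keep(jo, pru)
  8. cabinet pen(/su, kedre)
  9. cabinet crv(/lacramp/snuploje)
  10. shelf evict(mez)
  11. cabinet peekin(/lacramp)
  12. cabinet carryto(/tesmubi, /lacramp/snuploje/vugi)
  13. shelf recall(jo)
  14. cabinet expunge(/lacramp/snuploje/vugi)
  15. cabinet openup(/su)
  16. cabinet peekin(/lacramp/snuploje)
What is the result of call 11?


Now I run cabinet pen(p=/lacramp/made, c=milupla), and observe created.
Next I call shelf roster(), giving [flerod, fuli, mez].
Then cabinet peekin(p=/lacramp), and observe [made].
I try shelf recall(k=mez), → -899.
Then cabinet carryto(s=/lacramp/made, d=/tesmubi), and observe ok.
Calling cabinet peekin(p=/), yielding [lacramp/, tesmubi].
I call shelf keep(k=jo, v=pru), and observe nil.
Then cabinet pen(p=/su, c=kedre), → created.
I try cabinet crv(p=/lacramp/snuploje), giving ok.
I try shelf evict(k=mez), which returns -899.
I use cabinet peekin(p=/lacramp), giving [snuploje/].
I run cabinet carryto(s=/tesmubi, d=/lacramp/snuploje/vugi), — result: ok.
Invoking shelf recall(k=jo): pru.
I run cabinet expunge(p=/lacramp/snuploje/vugi), and observe ok.
Calling cabinet openup(p=/su), and observe kedre.
I try cabinet peekin(p=/lacramp/snuploje), — result: [].

Answer: [snuploje/]


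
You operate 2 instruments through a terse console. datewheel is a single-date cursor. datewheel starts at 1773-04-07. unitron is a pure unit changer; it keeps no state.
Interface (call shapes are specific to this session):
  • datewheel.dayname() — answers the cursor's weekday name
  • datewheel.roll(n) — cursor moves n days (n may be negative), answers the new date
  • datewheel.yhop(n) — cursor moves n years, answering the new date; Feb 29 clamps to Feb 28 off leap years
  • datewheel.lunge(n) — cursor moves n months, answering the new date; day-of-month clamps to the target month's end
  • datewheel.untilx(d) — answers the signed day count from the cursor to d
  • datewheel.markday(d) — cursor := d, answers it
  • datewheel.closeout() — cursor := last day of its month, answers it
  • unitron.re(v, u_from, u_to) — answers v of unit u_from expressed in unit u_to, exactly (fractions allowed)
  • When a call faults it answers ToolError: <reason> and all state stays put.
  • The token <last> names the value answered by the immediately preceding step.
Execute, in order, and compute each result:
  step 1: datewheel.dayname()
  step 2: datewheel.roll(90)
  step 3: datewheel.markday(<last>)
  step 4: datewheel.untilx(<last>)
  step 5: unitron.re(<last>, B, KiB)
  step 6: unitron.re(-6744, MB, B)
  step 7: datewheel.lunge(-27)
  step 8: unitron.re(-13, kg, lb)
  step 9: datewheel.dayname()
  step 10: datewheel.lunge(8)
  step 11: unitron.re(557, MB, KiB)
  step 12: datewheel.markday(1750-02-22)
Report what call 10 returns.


Answer: 1771-12-06

Derivation:
→ dayname()
← Wednesday
→ roll(n→90)
← 1773-07-06
→ markday(d→<last>)
← 1773-07-06
→ untilx(d→<last>)
← 0
→ re(v→<last>, u_from→B, u_to→KiB)
← 0
→ re(v→-6744, u_from→MB, u_to→B)
← -6744000000
→ lunge(n→-27)
← 1771-04-06
→ re(v→-13, u_from→kg, u_to→lb)
← -1300000000/45359237
→ dayname()
← Saturday
→ lunge(n→8)
← 1771-12-06
→ re(v→557, u_from→MB, u_to→KiB)
← 8703125/16
→ markday(d→1750-02-22)
← 1750-02-22


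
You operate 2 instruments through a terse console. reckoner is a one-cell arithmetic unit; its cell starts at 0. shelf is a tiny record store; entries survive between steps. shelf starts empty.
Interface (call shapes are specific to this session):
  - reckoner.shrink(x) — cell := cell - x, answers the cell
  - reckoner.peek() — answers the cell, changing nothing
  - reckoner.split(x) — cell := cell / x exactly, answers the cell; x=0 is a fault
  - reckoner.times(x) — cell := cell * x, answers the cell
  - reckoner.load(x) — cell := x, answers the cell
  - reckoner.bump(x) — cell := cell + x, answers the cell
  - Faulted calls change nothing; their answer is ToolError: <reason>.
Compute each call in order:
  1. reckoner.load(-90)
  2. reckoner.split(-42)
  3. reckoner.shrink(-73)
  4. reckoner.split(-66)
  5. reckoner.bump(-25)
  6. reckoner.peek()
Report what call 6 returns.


Answer: -6038/231

Derivation:
Now I run load with x→-90, — result: -90.
Now I run split with x→-42: 15/7.
Invoking shrink with x→-73, and observe 526/7.
I use split with x→-66, and see -263/231.
I use bump with x→-25, and observe -6038/231.
Calling peek(), and observe -6038/231.


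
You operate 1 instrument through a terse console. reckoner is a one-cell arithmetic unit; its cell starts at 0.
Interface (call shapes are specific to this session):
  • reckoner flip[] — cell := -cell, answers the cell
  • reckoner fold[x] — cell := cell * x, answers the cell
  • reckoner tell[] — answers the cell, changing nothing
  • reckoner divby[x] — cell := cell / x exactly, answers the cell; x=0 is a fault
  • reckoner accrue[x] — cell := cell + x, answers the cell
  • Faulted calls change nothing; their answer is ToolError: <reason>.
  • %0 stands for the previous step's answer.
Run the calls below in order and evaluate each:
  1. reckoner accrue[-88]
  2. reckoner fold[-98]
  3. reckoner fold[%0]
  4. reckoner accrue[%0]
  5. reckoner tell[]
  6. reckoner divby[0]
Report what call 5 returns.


Now I run reckoner accrue on x='-88', giving -88.
I use reckoner fold on x='-98', giving 8624.
I call reckoner fold on x='%0', giving 74373376.
I try reckoner accrue on x='%0', and observe 148746752.
I invoke reckoner tell, — result: 148746752.
Invoking reckoner divby on x='0', and observe ToolError: division by zero.

Answer: 148746752


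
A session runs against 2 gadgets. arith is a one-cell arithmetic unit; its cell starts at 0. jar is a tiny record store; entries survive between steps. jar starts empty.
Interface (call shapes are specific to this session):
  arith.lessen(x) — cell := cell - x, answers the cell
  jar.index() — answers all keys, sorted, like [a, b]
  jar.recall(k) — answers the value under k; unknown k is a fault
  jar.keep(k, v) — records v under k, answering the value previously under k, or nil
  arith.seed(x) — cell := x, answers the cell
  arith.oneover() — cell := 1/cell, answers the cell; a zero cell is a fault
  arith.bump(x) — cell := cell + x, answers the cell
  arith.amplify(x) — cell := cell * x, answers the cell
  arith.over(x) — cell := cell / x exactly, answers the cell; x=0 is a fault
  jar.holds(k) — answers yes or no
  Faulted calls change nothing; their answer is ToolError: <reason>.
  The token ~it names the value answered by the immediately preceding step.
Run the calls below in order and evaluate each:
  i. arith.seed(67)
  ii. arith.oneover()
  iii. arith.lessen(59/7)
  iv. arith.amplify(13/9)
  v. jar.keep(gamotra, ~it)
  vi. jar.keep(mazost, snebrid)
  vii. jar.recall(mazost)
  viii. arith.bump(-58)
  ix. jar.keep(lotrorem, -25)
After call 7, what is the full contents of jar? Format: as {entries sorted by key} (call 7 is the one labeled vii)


Answer: {gamotra=-51298/4221, mazost=snebrid}

Derivation:
→ arith.seed(x='67')
← 67
→ arith.oneover()
← 1/67
→ arith.lessen(x='59/7')
← -3946/469
→ arith.amplify(x='13/9')
← -51298/4221
→ jar.keep(k='gamotra', v='~it')
← nil
→ jar.keep(k='mazost', v='snebrid')
← nil
→ jar.recall(k='mazost')
← snebrid
→ arith.bump(x='-58')
← -296116/4221
→ jar.keep(k='lotrorem', v='-25')
← nil


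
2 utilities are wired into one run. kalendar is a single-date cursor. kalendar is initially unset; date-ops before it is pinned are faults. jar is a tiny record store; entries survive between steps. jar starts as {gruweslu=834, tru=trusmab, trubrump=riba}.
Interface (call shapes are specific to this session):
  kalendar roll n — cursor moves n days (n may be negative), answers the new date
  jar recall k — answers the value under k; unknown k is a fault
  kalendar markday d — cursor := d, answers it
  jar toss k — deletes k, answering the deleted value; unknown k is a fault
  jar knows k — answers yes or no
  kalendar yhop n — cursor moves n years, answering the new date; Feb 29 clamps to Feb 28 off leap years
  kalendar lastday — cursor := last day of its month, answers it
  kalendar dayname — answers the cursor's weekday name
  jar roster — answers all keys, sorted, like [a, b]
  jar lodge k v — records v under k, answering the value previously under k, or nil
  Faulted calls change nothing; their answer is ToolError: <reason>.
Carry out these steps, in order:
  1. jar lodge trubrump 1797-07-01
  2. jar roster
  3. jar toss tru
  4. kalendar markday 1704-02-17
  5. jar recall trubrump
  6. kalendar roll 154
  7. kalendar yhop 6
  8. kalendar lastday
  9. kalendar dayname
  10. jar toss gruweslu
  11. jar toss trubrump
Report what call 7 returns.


Answer: 1710-07-20

Derivation:
// 1. jar lodge(k=trubrump, v=1797-07-01) : riba
// 2. jar roster() : [gruweslu, tru, trubrump]
// 3. jar toss(k=tru) : trusmab
// 4. kalendar markday(d=1704-02-17) : 1704-02-17
// 5. jar recall(k=trubrump) : 1797-07-01
// 6. kalendar roll(n=154) : 1704-07-20
// 7. kalendar yhop(n=6) : 1710-07-20
// 8. kalendar lastday() : 1710-07-31
// 9. kalendar dayname() : Thursday
// 10. jar toss(k=gruweslu) : 834
// 11. jar toss(k=trubrump) : 1797-07-01


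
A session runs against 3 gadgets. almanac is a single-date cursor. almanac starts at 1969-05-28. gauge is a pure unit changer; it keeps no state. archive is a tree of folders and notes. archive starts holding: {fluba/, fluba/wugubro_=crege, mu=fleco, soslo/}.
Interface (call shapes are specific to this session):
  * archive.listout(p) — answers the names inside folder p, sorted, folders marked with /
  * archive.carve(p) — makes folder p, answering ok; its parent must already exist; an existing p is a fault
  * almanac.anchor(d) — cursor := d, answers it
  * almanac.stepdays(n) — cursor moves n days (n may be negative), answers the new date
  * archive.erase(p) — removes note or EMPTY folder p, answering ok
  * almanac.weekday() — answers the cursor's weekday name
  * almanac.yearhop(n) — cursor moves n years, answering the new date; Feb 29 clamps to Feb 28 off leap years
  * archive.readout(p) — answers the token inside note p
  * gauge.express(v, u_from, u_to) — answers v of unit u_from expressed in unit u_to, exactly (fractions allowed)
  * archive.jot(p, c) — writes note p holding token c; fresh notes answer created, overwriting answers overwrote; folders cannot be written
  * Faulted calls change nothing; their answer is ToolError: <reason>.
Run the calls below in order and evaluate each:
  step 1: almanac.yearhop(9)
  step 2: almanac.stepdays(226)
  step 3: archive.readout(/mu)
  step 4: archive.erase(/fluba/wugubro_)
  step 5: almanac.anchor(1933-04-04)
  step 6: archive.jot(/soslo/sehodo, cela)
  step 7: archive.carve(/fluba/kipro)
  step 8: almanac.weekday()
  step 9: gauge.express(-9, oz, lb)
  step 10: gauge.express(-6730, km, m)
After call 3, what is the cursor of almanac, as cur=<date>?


;; yearhop(n='9') -> 1978-05-28
;; stepdays(n='226') -> 1979-01-09
;; readout(p='/mu') -> fleco
;; erase(p='/fluba/wugubro_') -> ok
;; anchor(d='1933-04-04') -> 1933-04-04
;; jot(p='/soslo/sehodo', c='cela') -> created
;; carve(p='/fluba/kipro') -> ok
;; weekday() -> Tuesday
;; express(v='-9', u_from='oz', u_to='lb') -> -9/16
;; express(v='-6730', u_from='km', u_to='m') -> -6730000

Answer: cur=1979-01-09


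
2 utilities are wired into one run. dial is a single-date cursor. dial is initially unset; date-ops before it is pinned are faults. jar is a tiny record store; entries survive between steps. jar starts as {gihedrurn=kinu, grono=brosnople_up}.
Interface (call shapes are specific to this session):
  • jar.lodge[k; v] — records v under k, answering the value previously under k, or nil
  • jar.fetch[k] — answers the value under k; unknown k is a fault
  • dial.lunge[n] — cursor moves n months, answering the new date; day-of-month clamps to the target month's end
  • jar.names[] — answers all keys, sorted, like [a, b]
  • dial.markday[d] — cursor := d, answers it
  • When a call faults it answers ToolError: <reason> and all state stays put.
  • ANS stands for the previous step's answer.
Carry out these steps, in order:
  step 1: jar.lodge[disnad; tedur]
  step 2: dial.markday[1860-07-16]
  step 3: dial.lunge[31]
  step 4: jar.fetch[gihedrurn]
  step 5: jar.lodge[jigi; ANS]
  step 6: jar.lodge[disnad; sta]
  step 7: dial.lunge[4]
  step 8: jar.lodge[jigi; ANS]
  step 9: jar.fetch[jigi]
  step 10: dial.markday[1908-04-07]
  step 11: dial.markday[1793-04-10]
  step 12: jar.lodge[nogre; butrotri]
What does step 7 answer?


Step: lodge[disnad; tedur]
Result: nil
Step: markday[1860-07-16]
Result: 1860-07-16
Step: lunge[31]
Result: 1863-02-16
Step: fetch[gihedrurn]
Result: kinu
Step: lodge[jigi; ANS]
Result: nil
Step: lodge[disnad; sta]
Result: tedur
Step: lunge[4]
Result: 1863-06-16
Step: lodge[jigi; ANS]
Result: kinu
Step: fetch[jigi]
Result: 1863-06-16
Step: markday[1908-04-07]
Result: 1908-04-07
Step: markday[1793-04-10]
Result: 1793-04-10
Step: lodge[nogre; butrotri]
Result: nil

Answer: 1863-06-16
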